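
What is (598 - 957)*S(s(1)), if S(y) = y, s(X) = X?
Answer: -359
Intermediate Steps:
(598 - 957)*S(s(1)) = (598 - 957)*1 = -359*1 = -359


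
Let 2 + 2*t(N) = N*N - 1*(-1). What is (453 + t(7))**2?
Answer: 227529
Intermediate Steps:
t(N) = -1/2 + N**2/2 (t(N) = -1 + (N*N - 1*(-1))/2 = -1 + (N**2 + 1)/2 = -1 + (1 + N**2)/2 = -1 + (1/2 + N**2/2) = -1/2 + N**2/2)
(453 + t(7))**2 = (453 + (-1/2 + (1/2)*7**2))**2 = (453 + (-1/2 + (1/2)*49))**2 = (453 + (-1/2 + 49/2))**2 = (453 + 24)**2 = 477**2 = 227529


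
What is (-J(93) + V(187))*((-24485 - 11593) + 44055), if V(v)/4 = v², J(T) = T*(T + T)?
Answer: 977804706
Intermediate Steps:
J(T) = 2*T² (J(T) = T*(2*T) = 2*T²)
V(v) = 4*v²
(-J(93) + V(187))*((-24485 - 11593) + 44055) = (-2*93² + 4*187²)*((-24485 - 11593) + 44055) = (-2*8649 + 4*34969)*(-36078 + 44055) = (-1*17298 + 139876)*7977 = (-17298 + 139876)*7977 = 122578*7977 = 977804706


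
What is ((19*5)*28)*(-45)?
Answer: -119700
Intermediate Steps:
((19*5)*28)*(-45) = (95*28)*(-45) = 2660*(-45) = -119700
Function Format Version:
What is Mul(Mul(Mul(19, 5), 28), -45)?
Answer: -119700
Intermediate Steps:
Mul(Mul(Mul(19, 5), 28), -45) = Mul(Mul(95, 28), -45) = Mul(2660, -45) = -119700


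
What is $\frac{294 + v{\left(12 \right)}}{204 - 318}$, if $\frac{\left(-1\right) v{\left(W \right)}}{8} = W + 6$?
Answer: $- \frac{25}{19} \approx -1.3158$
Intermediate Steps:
$v{\left(W \right)} = -48 - 8 W$ ($v{\left(W \right)} = - 8 \left(W + 6\right) = - 8 \left(6 + W\right) = -48 - 8 W$)
$\frac{294 + v{\left(12 \right)}}{204 - 318} = \frac{294 - 144}{204 - 318} = \frac{294 - 144}{-114} = \left(294 - 144\right) \left(- \frac{1}{114}\right) = 150 \left(- \frac{1}{114}\right) = - \frac{25}{19}$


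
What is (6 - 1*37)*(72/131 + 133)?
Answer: -542345/131 ≈ -4140.0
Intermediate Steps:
(6 - 1*37)*(72/131 + 133) = (6 - 37)*(72*(1/131) + 133) = -31*(72/131 + 133) = -31*17495/131 = -542345/131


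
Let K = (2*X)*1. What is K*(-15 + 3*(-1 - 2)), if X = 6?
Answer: -288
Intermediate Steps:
K = 12 (K = (2*6)*1 = 12*1 = 12)
K*(-15 + 3*(-1 - 2)) = 12*(-15 + 3*(-1 - 2)) = 12*(-15 + 3*(-3)) = 12*(-15 - 9) = 12*(-24) = -288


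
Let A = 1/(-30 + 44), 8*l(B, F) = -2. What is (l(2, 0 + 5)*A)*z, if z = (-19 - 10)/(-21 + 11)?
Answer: -29/560 ≈ -0.051786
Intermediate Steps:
l(B, F) = -1/4 (l(B, F) = (1/8)*(-2) = -1/4)
A = 1/14 ≈ 0.071429
z = 29/10 (z = -29/(-10) = -29*(-1/10) = 29/10 ≈ 2.9000)
(l(2, 0 + 5)*A)*z = -1/4*1/14*(29/10) = -1/56*29/10 = -29/560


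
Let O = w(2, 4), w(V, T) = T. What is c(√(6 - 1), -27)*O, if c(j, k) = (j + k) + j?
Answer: -108 + 8*√5 ≈ -90.111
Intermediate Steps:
c(j, k) = k + 2*j
O = 4
c(√(6 - 1), -27)*O = (-27 + 2*√(6 - 1))*4 = (-27 + 2*√5)*4 = -108 + 8*√5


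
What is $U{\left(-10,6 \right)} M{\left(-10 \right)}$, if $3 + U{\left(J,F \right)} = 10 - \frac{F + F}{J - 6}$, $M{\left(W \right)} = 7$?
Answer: $\frac{217}{4} \approx 54.25$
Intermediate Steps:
$U{\left(J,F \right)} = 7 - \frac{2 F}{-6 + J}$ ($U{\left(J,F \right)} = -3 - \left(-10 + \frac{F + F}{J - 6}\right) = -3 - \left(-10 + \frac{2 F}{-6 + J}\right) = 7 - \frac{2 F}{-6 + J}$)
$U{\left(-10,6 \right)} M{\left(-10 \right)} = \frac{-42 - 12 + 7 \left(-10\right)}{-6 - 10} \cdot 7 = \frac{-42 - 12 - 70}{-16} \cdot 7 = \left(- \frac{1}{16}\right) \left(-124\right) 7 = \frac{31}{4} \cdot 7 = \frac{217}{4}$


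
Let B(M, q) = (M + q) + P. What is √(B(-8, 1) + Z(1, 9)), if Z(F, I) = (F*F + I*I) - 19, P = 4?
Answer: 2*√15 ≈ 7.7460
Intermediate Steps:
B(M, q) = 4 + M + q (B(M, q) = (M + q) + 4 = 4 + M + q)
Z(F, I) = -19 + F² + I² (Z(F, I) = (F² + I²) - 19 = -19 + F² + I²)
√(B(-8, 1) + Z(1, 9)) = √((4 - 8 + 1) + (-19 + 1² + 9²)) = √(-3 + (-19 + 1 + 81)) = √(-3 + 63) = √60 = 2*√15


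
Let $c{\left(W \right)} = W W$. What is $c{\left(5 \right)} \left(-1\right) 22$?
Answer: $-550$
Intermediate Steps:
$c{\left(W \right)} = W^{2}$
$c{\left(5 \right)} \left(-1\right) 22 = 5^{2} \left(-1\right) 22 = 25 \left(-1\right) 22 = \left(-25\right) 22 = -550$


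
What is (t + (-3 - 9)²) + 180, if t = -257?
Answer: 67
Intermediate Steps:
(t + (-3 - 9)²) + 180 = (-257 + (-3 - 9)²) + 180 = (-257 + (-12)²) + 180 = (-257 + 144) + 180 = -113 + 180 = 67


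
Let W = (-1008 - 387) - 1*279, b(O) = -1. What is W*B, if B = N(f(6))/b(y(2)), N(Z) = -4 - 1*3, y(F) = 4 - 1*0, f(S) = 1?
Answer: -11718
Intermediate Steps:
y(F) = 4 (y(F) = 4 + 0 = 4)
N(Z) = -7 (N(Z) = -4 - 3 = -7)
W = -1674 (W = -1395 - 279 = -1674)
B = 7 (B = -7/(-1) = -7*(-1) = 7)
W*B = -1674*7 = -11718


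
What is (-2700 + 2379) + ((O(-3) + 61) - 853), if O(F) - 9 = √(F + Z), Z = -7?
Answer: -1104 + I*√10 ≈ -1104.0 + 3.1623*I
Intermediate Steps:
O(F) = 9 + √(-7 + F) (O(F) = 9 + √(F - 7) = 9 + √(-7 + F))
(-2700 + 2379) + ((O(-3) + 61) - 853) = (-2700 + 2379) + (((9 + √(-7 - 3)) + 61) - 853) = -321 + (((9 + √(-10)) + 61) - 853) = -321 + (((9 + I*√10) + 61) - 853) = -321 + ((70 + I*√10) - 853) = -321 + (-783 + I*√10) = -1104 + I*√10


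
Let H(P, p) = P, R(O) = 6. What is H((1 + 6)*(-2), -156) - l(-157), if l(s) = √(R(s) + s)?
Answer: -14 - I*√151 ≈ -14.0 - 12.288*I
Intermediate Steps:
l(s) = √(6 + s)
H((1 + 6)*(-2), -156) - l(-157) = (1 + 6)*(-2) - √(6 - 157) = 7*(-2) - √(-151) = -14 - I*√151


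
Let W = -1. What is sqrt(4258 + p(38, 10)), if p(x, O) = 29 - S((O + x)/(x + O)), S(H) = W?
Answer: 8*sqrt(67) ≈ 65.483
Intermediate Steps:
S(H) = -1
p(x, O) = 30 (p(x, O) = 29 - 1*(-1) = 29 + 1 = 30)
sqrt(4258 + p(38, 10)) = sqrt(4258 + 30) = sqrt(4288) = 8*sqrt(67)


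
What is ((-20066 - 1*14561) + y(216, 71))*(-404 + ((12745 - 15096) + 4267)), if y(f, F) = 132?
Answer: -52156440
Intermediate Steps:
((-20066 - 1*14561) + y(216, 71))*(-404 + ((12745 - 15096) + 4267)) = ((-20066 - 1*14561) + 132)*(-404 + ((12745 - 15096) + 4267)) = ((-20066 - 14561) + 132)*(-404 + (-2351 + 4267)) = (-34627 + 132)*(-404 + 1916) = -34495*1512 = -52156440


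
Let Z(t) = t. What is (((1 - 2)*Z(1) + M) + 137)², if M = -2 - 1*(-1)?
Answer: 18225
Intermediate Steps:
M = -1 (M = -2 + 1 = -1)
(((1 - 2)*Z(1) + M) + 137)² = (((1 - 2)*1 - 1) + 137)² = ((-1*1 - 1) + 137)² = ((-1 - 1) + 137)² = (-2 + 137)² = 135² = 18225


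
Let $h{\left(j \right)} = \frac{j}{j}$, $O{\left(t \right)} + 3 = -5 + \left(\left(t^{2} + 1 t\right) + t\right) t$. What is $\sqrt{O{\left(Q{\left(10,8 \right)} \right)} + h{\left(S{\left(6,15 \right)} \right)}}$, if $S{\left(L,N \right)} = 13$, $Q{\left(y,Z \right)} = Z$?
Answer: $\sqrt{633} \approx 25.159$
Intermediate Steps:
$O{\left(t \right)} = -8 + t \left(t^{2} + 2 t\right)$ ($O{\left(t \right)} = -3 + \left(-5 + \left(\left(t^{2} + 1 t\right) + t\right) t\right) = -3 + \left(-5 + \left(\left(t^{2} + t\right) + t\right) t\right) = -3 + \left(-5 + \left(\left(t + t^{2}\right) + t\right) t\right) = -3 + \left(-5 + \left(t^{2} + 2 t\right) t\right) = -3 + \left(-5 + t \left(t^{2} + 2 t\right)\right) = -8 + t \left(t^{2} + 2 t\right)$)
$h{\left(j \right)} = 1$
$\sqrt{O{\left(Q{\left(10,8 \right)} \right)} + h{\left(S{\left(6,15 \right)} \right)}} = \sqrt{\left(-8 + 8^{3} + 2 \cdot 8^{2}\right) + 1} = \sqrt{\left(-8 + 512 + 2 \cdot 64\right) + 1} = \sqrt{\left(-8 + 512 + 128\right) + 1} = \sqrt{632 + 1} = \sqrt{633}$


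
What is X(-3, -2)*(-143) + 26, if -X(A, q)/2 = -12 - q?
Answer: -2834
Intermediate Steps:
X(A, q) = 24 + 2*q (X(A, q) = -2*(-12 - q) = 24 + 2*q)
X(-3, -2)*(-143) + 26 = (24 + 2*(-2))*(-143) + 26 = (24 - 4)*(-143) + 26 = 20*(-143) + 26 = -2860 + 26 = -2834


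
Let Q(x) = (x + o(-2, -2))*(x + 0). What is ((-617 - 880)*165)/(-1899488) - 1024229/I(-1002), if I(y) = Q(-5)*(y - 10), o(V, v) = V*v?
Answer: 486690135013/2402852320 ≈ 202.55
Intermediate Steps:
Q(x) = x*(4 + x) (Q(x) = (x - 2*(-2))*(x + 0) = (x + 4)*x = (4 + x)*x = x*(4 + x))
I(y) = -50 + 5*y (I(y) = (-5*(4 - 5))*(y - 10) = (-5*(-1))*(-10 + y) = 5*(-10 + y) = -50 + 5*y)
((-617 - 880)*165)/(-1899488) - 1024229/I(-1002) = ((-617 - 880)*165)/(-1899488) - 1024229/(-50 + 5*(-1002)) = -1497*165*(-1/1899488) - 1024229/(-50 - 5010) = -247005*(-1/1899488) - 1024229/(-5060) = 247005/1899488 - 1024229*(-1/5060) = 247005/1899488 + 1024229/5060 = 486690135013/2402852320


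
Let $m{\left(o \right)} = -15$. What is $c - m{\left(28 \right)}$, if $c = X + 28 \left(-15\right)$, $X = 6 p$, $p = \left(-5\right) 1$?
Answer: $-435$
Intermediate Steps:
$p = -5$
$X = -30$ ($X = 6 \left(-5\right) = -30$)
$c = -450$ ($c = -30 + 28 \left(-15\right) = -30 - 420 = -450$)
$c - m{\left(28 \right)} = -450 - -15 = -450 + 15 = -435$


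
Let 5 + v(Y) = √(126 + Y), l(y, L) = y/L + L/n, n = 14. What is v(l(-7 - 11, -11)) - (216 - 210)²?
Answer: -41 + √3008390/154 ≈ -29.737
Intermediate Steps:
l(y, L) = L/14 + y/L (l(y, L) = y/L + L/14 = L/14 + y/L)
v(Y) = -5 + √(126 + Y)
v(l(-7 - 11, -11)) - (216 - 210)² = (-5 + √(126 + ((1/14)*(-11) + (-7 - 11)/(-11)))) - (216 - 210)² = (-5 + √(126 + (-11/14 - 18*(-1/11)))) - 1*6² = (-5 + √(126 + (-11/14 + 18/11))) - 1*36 = (-5 + √(126 + 131/154)) - 36 = (-5 + √(19535/154)) - 36 = (-5 + √3008390/154) - 36 = -41 + √3008390/154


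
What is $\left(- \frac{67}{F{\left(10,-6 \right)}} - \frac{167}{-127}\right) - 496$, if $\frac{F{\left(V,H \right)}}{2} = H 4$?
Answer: $- \frac{3007091}{6096} \approx -493.29$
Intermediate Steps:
$F{\left(V,H \right)} = 8 H$ ($F{\left(V,H \right)} = 2 H 4 = 2 \cdot 4 H = 8 H$)
$\left(- \frac{67}{F{\left(10,-6 \right)}} - \frac{167}{-127}\right) - 496 = \left(- \frac{67}{8 \left(-6\right)} - \frac{167}{-127}\right) - 496 = \left(- \frac{67}{-48} - - \frac{167}{127}\right) - 496 = \left(\left(-67\right) \left(- \frac{1}{48}\right) + \frac{167}{127}\right) - 496 = \left(\frac{67}{48} + \frac{167}{127}\right) - 496 = \frac{16525}{6096} - 496 = - \frac{3007091}{6096}$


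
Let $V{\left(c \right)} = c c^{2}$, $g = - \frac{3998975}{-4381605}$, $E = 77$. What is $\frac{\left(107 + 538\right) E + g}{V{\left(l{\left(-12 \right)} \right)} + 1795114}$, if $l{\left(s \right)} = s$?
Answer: $\frac{21761641130}{785790906453} \approx 0.027694$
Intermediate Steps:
$g = \frac{799795}{876321}$ ($g = \left(-3998975\right) \left(- \frac{1}{4381605}\right) = \frac{799795}{876321} \approx 0.91267$)
$V{\left(c \right)} = c^{3}$
$\frac{\left(107 + 538\right) E + g}{V{\left(l{\left(-12 \right)} \right)} + 1795114} = \frac{\left(107 + 538\right) 77 + \frac{799795}{876321}}{\left(-12\right)^{3} + 1795114} = \frac{645 \cdot 77 + \frac{799795}{876321}}{-1728 + 1795114} = \frac{49665 + \frac{799795}{876321}}{1793386} = \frac{43523282260}{876321} \cdot \frac{1}{1793386} = \frac{21761641130}{785790906453}$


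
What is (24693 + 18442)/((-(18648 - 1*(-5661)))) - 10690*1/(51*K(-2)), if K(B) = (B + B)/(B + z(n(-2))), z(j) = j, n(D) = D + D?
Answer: -130664900/413253 ≈ -316.19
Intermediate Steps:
n(D) = 2*D
K(B) = 2*B/(-4 + B) (K(B) = (B + B)/(B + 2*(-2)) = (2*B)/(B - 4) = (2*B)/(-4 + B) = 2*B/(-4 + B))
(24693 + 18442)/((-(18648 - 1*(-5661)))) - 10690*1/(51*K(-2)) = (24693 + 18442)/((-(18648 - 1*(-5661)))) - 10690/((2*(-2)/(-4 - 2))*51) = 43135/((-(18648 + 5661))) - 10690/((2*(-2)/(-6))*51) = 43135/((-1*24309)) - 10690/((2*(-2)*(-1/6))*51) = 43135/(-24309) - 10690/((2/3)*51) = 43135*(-1/24309) - 10690/34 = -43135/24309 - 10690*1/34 = -43135/24309 - 5345/17 = -130664900/413253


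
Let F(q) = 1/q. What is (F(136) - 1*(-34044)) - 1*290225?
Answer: -34840615/136 ≈ -2.5618e+5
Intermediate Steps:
(F(136) - 1*(-34044)) - 1*290225 = (1/136 - 1*(-34044)) - 1*290225 = (1/136 + 34044) - 290225 = 4629985/136 - 290225 = -34840615/136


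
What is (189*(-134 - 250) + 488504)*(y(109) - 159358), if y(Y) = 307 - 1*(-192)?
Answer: -66073906152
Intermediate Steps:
y(Y) = 499 (y(Y) = 307 + 192 = 499)
(189*(-134 - 250) + 488504)*(y(109) - 159358) = (189*(-134 - 250) + 488504)*(499 - 159358) = (189*(-384) + 488504)*(-158859) = (-72576 + 488504)*(-158859) = 415928*(-158859) = -66073906152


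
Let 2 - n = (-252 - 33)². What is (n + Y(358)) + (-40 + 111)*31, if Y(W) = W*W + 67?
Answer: 49209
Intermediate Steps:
Y(W) = 67 + W² (Y(W) = W² + 67 = 67 + W²)
n = -81223 (n = 2 - (-252 - 33)² = 2 - 1*(-285)² = 2 - 1*81225 = 2 - 81225 = -81223)
(n + Y(358)) + (-40 + 111)*31 = (-81223 + (67 + 358²)) + (-40 + 111)*31 = (-81223 + (67 + 128164)) + 71*31 = (-81223 + 128231) + 2201 = 47008 + 2201 = 49209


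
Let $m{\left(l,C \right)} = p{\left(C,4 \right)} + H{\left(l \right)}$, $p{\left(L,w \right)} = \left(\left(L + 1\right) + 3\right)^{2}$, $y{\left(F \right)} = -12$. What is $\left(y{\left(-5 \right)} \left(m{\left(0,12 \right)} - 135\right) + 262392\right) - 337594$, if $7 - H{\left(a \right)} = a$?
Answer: $-76738$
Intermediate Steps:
$H{\left(a \right)} = 7 - a$
$p{\left(L,w \right)} = \left(4 + L\right)^{2}$ ($p{\left(L,w \right)} = \left(\left(1 + L\right) + 3\right)^{2} = \left(4 + L\right)^{2}$)
$m{\left(l,C \right)} = 7 + \left(4 + C\right)^{2} - l$ ($m{\left(l,C \right)} = \left(4 + C\right)^{2} - \left(-7 + l\right) = 7 + \left(4 + C\right)^{2} - l$)
$\left(y{\left(-5 \right)} \left(m{\left(0,12 \right)} - 135\right) + 262392\right) - 337594 = \left(- 12 \left(\left(7 + \left(4 + 12\right)^{2} - 0\right) - 135\right) + 262392\right) - 337594 = \left(- 12 \left(\left(7 + 16^{2} + 0\right) - 135\right) + 262392\right) - 337594 = \left(- 12 \left(\left(7 + 256 + 0\right) - 135\right) + 262392\right) - 337594 = \left(- 12 \left(263 - 135\right) + 262392\right) - 337594 = \left(\left(-12\right) 128 + 262392\right) - 337594 = \left(-1536 + 262392\right) - 337594 = 260856 - 337594 = -76738$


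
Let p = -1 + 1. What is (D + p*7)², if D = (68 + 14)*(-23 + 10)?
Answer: 1136356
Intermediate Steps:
p = 0
D = -1066 (D = 82*(-13) = -1066)
(D + p*7)² = (-1066 + 0*7)² = (-1066 + 0)² = (-1066)² = 1136356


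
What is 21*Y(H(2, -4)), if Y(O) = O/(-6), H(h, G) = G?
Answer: 14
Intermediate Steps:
Y(O) = -O/6 (Y(O) = O*(-⅙) = -O/6)
21*Y(H(2, -4)) = 21*(-⅙*(-4)) = 21*(⅔) = 14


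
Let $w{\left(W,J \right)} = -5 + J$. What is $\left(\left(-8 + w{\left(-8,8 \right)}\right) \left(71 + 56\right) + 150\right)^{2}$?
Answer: $235225$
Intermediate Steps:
$\left(\left(-8 + w{\left(-8,8 \right)}\right) \left(71 + 56\right) + 150\right)^{2} = \left(\left(-8 + \left(-5 + 8\right)\right) \left(71 + 56\right) + 150\right)^{2} = \left(\left(-8 + 3\right) 127 + 150\right)^{2} = \left(\left(-5\right) 127 + 150\right)^{2} = \left(-635 + 150\right)^{2} = \left(-485\right)^{2} = 235225$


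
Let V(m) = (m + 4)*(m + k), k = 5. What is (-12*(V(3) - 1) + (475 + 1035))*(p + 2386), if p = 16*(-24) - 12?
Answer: 1691500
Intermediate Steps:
p = -396 (p = -384 - 12 = -396)
V(m) = (4 + m)*(5 + m) (V(m) = (m + 4)*(m + 5) = (4 + m)*(5 + m))
(-12*(V(3) - 1) + (475 + 1035))*(p + 2386) = (-12*((20 + 3² + 9*3) - 1) + (475 + 1035))*(-396 + 2386) = (-12*((20 + 9 + 27) - 1) + 1510)*1990 = (-12*(56 - 1) + 1510)*1990 = (-12*55 + 1510)*1990 = (-660 + 1510)*1990 = 850*1990 = 1691500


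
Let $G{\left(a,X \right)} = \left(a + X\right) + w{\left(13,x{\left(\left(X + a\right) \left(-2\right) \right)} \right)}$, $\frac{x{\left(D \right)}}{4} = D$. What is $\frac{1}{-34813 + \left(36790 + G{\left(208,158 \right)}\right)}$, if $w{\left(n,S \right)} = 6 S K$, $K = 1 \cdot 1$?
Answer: $- \frac{1}{15225} \approx -6.5681 \cdot 10^{-5}$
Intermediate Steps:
$K = 1$
$x{\left(D \right)} = 4 D$
$w{\left(n,S \right)} = 6 S$ ($w{\left(n,S \right)} = 6 S 1 = 6 S$)
$G{\left(a,X \right)} = - 47 X - 47 a$ ($G{\left(a,X \right)} = \left(a + X\right) + 6 \cdot 4 \left(X + a\right) \left(-2\right) = \left(X + a\right) + 6 \cdot 4 \left(- 2 X - 2 a\right) = \left(X + a\right) + 6 \left(- 8 X - 8 a\right) = \left(X + a\right) - \left(48 X + 48 a\right) = - 47 X - 47 a$)
$\frac{1}{-34813 + \left(36790 + G{\left(208,158 \right)}\right)} = \frac{1}{-34813 + \left(36790 - 17202\right)} = \frac{1}{-34813 + 19588} = \frac{1}{-15225} = - \frac{1}{15225}$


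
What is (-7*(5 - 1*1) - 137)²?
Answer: 27225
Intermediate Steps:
(-7*(5 - 1*1) - 137)² = (-7*(5 - 1) - 137)² = (-7*4 - 137)² = (-28 - 137)² = (-165)² = 27225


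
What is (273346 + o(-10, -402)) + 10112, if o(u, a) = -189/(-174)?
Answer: 16440627/58 ≈ 2.8346e+5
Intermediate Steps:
o(u, a) = 63/58 (o(u, a) = -189*(-1/174) = 63/58)
(273346 + o(-10, -402)) + 10112 = (273346 + 63/58) + 10112 = 15854131/58 + 10112 = 16440627/58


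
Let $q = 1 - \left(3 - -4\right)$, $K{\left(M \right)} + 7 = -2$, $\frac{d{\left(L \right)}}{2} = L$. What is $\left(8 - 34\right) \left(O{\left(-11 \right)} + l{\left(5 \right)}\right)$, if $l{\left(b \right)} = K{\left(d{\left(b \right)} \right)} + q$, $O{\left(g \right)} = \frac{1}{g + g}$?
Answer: $\frac{4303}{11} \approx 391.18$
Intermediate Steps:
$d{\left(L \right)} = 2 L$
$K{\left(M \right)} = -9$ ($K{\left(M \right)} = -7 - 2 = -9$)
$q = -6$ ($q = 1 - \left(3 + 4\right) = 1 - 7 = -6$)
$O{\left(g \right)} = \frac{1}{2 g}$
$l{\left(b \right)} = -15$ ($l{\left(b \right)} = -9 - 6 = -15$)
$\left(8 - 34\right) \left(O{\left(-11 \right)} + l{\left(5 \right)}\right) = \left(8 - 34\right) \left(\frac{1}{2 \left(-11\right)} - 15\right) = - 26 \left(\frac{1}{2} \left(- \frac{1}{11}\right) - 15\right) = - 26 \left(- \frac{1}{22} - 15\right) = \left(-26\right) \left(- \frac{331}{22}\right) = \frac{4303}{11}$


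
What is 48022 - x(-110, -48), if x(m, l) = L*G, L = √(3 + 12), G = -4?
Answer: 48022 + 4*√15 ≈ 48038.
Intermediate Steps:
L = √15 ≈ 3.8730
x(m, l) = -4*√15 (x(m, l) = √15*(-4) = -4*√15)
48022 - x(-110, -48) = 48022 - (-4)*√15 = 48022 + 4*√15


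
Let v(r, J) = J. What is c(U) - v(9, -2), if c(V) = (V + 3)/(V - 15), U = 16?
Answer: 21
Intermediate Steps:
c(V) = (3 + V)/(-15 + V)
c(U) - v(9, -2) = (3 + 16)/(-15 + 16) - 1*(-2) = 19/1 + 2 = 1*19 + 2 = 19 + 2 = 21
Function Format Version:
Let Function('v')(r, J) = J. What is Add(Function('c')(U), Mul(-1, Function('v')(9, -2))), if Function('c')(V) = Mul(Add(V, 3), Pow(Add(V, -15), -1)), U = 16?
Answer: 21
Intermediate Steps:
Function('c')(V) = Mul(Pow(Add(-15, V), -1), Add(3, V)) (Function('c')(V) = Mul(Add(3, V), Pow(Add(-15, V), -1)) = Mul(Pow(Add(-15, V), -1), Add(3, V)))
Add(Function('c')(U), Mul(-1, Function('v')(9, -2))) = Add(Mul(Pow(Add(-15, 16), -1), Add(3, 16)), Mul(-1, -2)) = Add(Mul(Pow(1, -1), 19), 2) = Add(Mul(1, 19), 2) = Add(19, 2) = 21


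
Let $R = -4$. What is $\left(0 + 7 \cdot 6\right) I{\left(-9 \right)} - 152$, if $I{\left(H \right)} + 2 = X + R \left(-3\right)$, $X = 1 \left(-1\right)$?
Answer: $226$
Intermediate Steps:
$X = -1$
$I{\left(H \right)} = 9$ ($I{\left(H \right)} = -2 - -11 = -2 + \left(-1 + 12\right) = -2 + 11 = 9$)
$\left(0 + 7 \cdot 6\right) I{\left(-9 \right)} - 152 = \left(0 + 7 \cdot 6\right) 9 - 152 = \left(0 + 42\right) 9 - 152 = 42 \cdot 9 - 152 = 378 - 152 = 226$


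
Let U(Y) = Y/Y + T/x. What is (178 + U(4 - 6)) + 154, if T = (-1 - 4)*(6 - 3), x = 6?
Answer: 661/2 ≈ 330.50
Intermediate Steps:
T = -15 (T = -5*3 = -15)
U(Y) = -3/2 (U(Y) = Y/Y - 15/6 = 1 - 15*⅙ = 1 - 5/2 = -3/2)
(178 + U(4 - 6)) + 154 = (178 - 3/2) + 154 = 353/2 + 154 = 661/2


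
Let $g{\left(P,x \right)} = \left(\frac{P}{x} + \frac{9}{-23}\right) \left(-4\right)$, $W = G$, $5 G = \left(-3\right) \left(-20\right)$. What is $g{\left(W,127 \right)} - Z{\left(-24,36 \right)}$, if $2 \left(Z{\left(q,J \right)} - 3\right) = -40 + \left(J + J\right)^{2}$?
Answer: $- \frac{7518107}{2921} \approx -2573.8$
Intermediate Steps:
$G = 12$ ($G = \frac{\left(-3\right) \left(-20\right)}{5} = \frac{1}{5} \cdot 60 = 12$)
$Z{\left(q,J \right)} = -17 + 2 J^{2}$ ($Z{\left(q,J \right)} = 3 + \frac{-40 + \left(J + J\right)^{2}}{2} = 3 + \frac{-40 + \left(2 J\right)^{2}}{2} = 3 + \frac{-40 + 4 J^{2}}{2} = 3 + \left(-20 + 2 J^{2}\right) = -17 + 2 J^{2}$)
$W = 12$
$g{\left(P,x \right)} = \frac{36}{23} - \frac{4 P}{x}$ ($g{\left(P,x \right)} = \left(\frac{P}{x} + 9 \left(- \frac{1}{23}\right)\right) \left(-4\right) = \left(\frac{P}{x} - \frac{9}{23}\right) \left(-4\right) = \left(- \frac{9}{23} + \frac{P}{x}\right) \left(-4\right) = \frac{36}{23} - \frac{4 P}{x}$)
$g{\left(W,127 \right)} - Z{\left(-24,36 \right)} = \left(\frac{36}{23} - \frac{48}{127}\right) - \left(-17 + 2 \cdot 36^{2}\right) = \left(\frac{36}{23} - 48 \cdot \frac{1}{127}\right) - \left(-17 + 2 \cdot 1296\right) = \left(\frac{36}{23} - \frac{48}{127}\right) - \left(-17 + 2592\right) = \frac{3468}{2921} - 2575 = - \frac{7518107}{2921}$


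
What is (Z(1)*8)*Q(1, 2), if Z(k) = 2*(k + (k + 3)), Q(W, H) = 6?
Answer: 480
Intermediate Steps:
Z(k) = 6 + 4*k (Z(k) = 2*(k + (3 + k)) = 2*(3 + 2*k) = 6 + 4*k)
(Z(1)*8)*Q(1, 2) = ((6 + 4*1)*8)*6 = ((6 + 4)*8)*6 = (10*8)*6 = 80*6 = 480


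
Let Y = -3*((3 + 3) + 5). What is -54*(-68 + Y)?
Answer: 5454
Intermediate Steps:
Y = -33 (Y = -3*(6 + 5) = -3*11 = -33)
-54*(-68 + Y) = -54*(-68 - 33) = -54*(-101) = 5454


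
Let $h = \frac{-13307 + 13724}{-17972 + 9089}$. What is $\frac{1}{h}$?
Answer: $- \frac{2961}{139} \approx -21.302$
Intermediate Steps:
$h = - \frac{139}{2961}$ ($h = \frac{417}{-8883} = 417 \left(- \frac{1}{8883}\right) = - \frac{139}{2961} \approx -0.046944$)
$\frac{1}{h} = \frac{1}{- \frac{139}{2961}} = - \frac{2961}{139}$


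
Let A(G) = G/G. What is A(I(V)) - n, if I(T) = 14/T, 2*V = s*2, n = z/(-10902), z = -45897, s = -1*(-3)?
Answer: -11665/3634 ≈ -3.2100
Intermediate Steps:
s = 3
n = 15299/3634 (n = -45897/(-10902) = -45897*(-1/10902) = 15299/3634 ≈ 4.2100)
V = 3 (V = (3*2)/2 = (½)*6 = 3)
A(G) = 1
A(I(V)) - n = 1 - 1*15299/3634 = 1 - 15299/3634 = -11665/3634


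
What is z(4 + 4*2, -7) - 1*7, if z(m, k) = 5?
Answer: -2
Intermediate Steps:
z(4 + 4*2, -7) - 1*7 = 5 - 1*7 = 5 - 7 = -2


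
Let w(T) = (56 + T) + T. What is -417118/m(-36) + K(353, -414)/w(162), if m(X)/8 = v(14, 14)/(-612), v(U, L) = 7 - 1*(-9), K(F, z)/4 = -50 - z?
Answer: 3031410889/1520 ≈ 1.9944e+6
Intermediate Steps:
K(F, z) = -200 - 4*z (K(F, z) = 4*(-50 - z) = -200 - 4*z)
w(T) = 56 + 2*T
v(U, L) = 16 (v(U, L) = 7 + 9 = 16)
m(X) = -32/153 (m(X) = 8*(16/(-612)) = 8*(16*(-1/612)) = 8*(-4/153) = -32/153)
-417118/m(-36) + K(353, -414)/w(162) = -417118/(-32/153) + (-200 - 4*(-414))/(56 + 2*162) = -417118*(-153/32) + (-200 + 1656)/(56 + 324) = 31909527/16 + 1456/380 = 31909527/16 + 1456*(1/380) = 31909527/16 + 364/95 = 3031410889/1520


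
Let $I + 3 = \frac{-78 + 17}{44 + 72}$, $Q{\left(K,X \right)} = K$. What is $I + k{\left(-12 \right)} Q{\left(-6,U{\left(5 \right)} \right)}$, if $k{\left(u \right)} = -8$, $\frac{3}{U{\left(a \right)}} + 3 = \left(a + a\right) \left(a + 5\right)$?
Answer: $\frac{5159}{116} \approx 44.474$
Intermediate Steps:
$U{\left(a \right)} = \frac{3}{-3 + 2 a \left(5 + a\right)}$ ($U{\left(a \right)} = \frac{3}{-3 + \left(a + a\right) \left(a + 5\right)} = \frac{3}{-3 + 2 a \left(5 + a\right)}$)
$I = - \frac{409}{116}$ ($I = -3 + \frac{-78 + 17}{44 + 72} = -3 - \frac{61}{116} = - \frac{409}{116} \approx -3.5259$)
$I + k{\left(-12 \right)} Q{\left(-6,U{\left(5 \right)} \right)} = - \frac{409}{116} - -48 = - \frac{409}{116} + 48 = \frac{5159}{116}$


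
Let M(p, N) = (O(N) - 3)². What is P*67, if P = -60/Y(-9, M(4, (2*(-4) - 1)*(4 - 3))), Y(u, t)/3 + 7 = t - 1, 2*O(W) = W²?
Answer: -5360/5593 ≈ -0.95834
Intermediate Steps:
O(W) = W²/2
M(p, N) = (-3 + N²/2)² (M(p, N) = (N²/2 - 3)² = (-3 + N²/2)²)
Y(u, t) = -24 + 3*t (Y(u, t) = -21 + 3*(t - 1) = -21 + 3*(-1 + t) = -21 + (-3 + 3*t) = -24 + 3*t)
P = -80/5593 (P = -60/(-24 + 3*((-6 + ((2*(-4) - 1)*(4 - 3))²)²/4)) = -60/(-24 + 3*((-6 + ((-8 - 1)*1)²)²/4)) = -60/(-24 + 3*((-6 + (-9*1)²)²/4)) = -60/(-24 + 3*((-6 + (-9)²)²/4)) = -60/(-24 + 3*((-6 + 81)²/4)) = -60/(-24 + 3*((¼)*75²)) = -60/(-24 + 3*((¼)*5625)) = -60/(-24 + 3*(5625/4)) = -60/(-24 + 16875/4) = -60/16779/4 = -60*4/16779 = -80/5593 ≈ -0.014304)
P*67 = -80/5593*67 = -5360/5593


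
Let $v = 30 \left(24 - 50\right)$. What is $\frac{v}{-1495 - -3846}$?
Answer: $- \frac{780}{2351} \approx -0.33177$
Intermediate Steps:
$v = -780$ ($v = 30 \left(-26\right) = -780$)
$\frac{v}{-1495 - -3846} = - \frac{780}{-1495 - -3846} = - \frac{780}{-1495 + 3846} = - \frac{780}{2351}$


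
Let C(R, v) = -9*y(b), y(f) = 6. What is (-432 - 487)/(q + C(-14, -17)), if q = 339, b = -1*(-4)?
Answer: -919/285 ≈ -3.2246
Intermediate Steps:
b = 4
C(R, v) = -54 (C(R, v) = -9*6 = -54)
(-432 - 487)/(q + C(-14, -17)) = (-432 - 487)/(339 - 54) = -919/285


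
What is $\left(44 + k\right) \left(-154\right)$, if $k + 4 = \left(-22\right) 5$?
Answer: $10780$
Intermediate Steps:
$k = -114$ ($k = -4 - 110 = -114$)
$\left(44 + k\right) \left(-154\right) = \left(44 - 114\right) \left(-154\right) = \left(-70\right) \left(-154\right) = 10780$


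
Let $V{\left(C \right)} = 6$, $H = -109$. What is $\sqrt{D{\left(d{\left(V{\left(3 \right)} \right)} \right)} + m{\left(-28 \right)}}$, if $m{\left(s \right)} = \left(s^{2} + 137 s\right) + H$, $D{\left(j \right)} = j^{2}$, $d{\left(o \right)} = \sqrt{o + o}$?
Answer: $i \sqrt{3149} \approx 56.116 i$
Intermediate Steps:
$d{\left(o \right)} = \sqrt{2} \sqrt{o}$ ($d{\left(o \right)} = \sqrt{2 o} = \sqrt{2} \sqrt{o}$)
$m{\left(s \right)} = -109 + s^{2} + 137 s$ ($m{\left(s \right)} = \left(s^{2} + 137 s\right) - 109 = -109 + s^{2} + 137 s$)
$\sqrt{D{\left(d{\left(V{\left(3 \right)} \right)} \right)} + m{\left(-28 \right)}} = \sqrt{\left(\sqrt{2} \sqrt{6}\right)^{2} + \left(-109 + \left(-28\right)^{2} + 137 \left(-28\right)\right)} = \sqrt{\left(2 \sqrt{3}\right)^{2} - 3161} = \sqrt{12 - 3161} = \sqrt{-3149} = i \sqrt{3149}$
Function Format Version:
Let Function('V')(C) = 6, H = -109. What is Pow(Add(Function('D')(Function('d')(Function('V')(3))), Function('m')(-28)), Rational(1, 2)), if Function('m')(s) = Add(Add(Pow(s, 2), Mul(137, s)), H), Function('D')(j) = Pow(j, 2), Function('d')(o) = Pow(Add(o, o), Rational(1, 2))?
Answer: Mul(I, Pow(3149, Rational(1, 2))) ≈ Mul(56.116, I)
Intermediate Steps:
Function('d')(o) = Mul(Pow(2, Rational(1, 2)), Pow(o, Rational(1, 2))) (Function('d')(o) = Pow(Mul(2, o), Rational(1, 2)) = Mul(Pow(2, Rational(1, 2)), Pow(o, Rational(1, 2))))
Function('m')(s) = Add(-109, Pow(s, 2), Mul(137, s)) (Function('m')(s) = Add(Add(Pow(s, 2), Mul(137, s)), -109) = Add(-109, Pow(s, 2), Mul(137, s)))
Pow(Add(Function('D')(Function('d')(Function('V')(3))), Function('m')(-28)), Rational(1, 2)) = Pow(Add(Pow(Mul(Pow(2, Rational(1, 2)), Pow(6, Rational(1, 2))), 2), Add(-109, Pow(-28, 2), Mul(137, -28))), Rational(1, 2)) = Pow(Add(Pow(Mul(2, Pow(3, Rational(1, 2))), 2), Add(-109, 784, -3836)), Rational(1, 2)) = Pow(Add(12, -3161), Rational(1, 2)) = Pow(-3149, Rational(1, 2)) = Mul(I, Pow(3149, Rational(1, 2)))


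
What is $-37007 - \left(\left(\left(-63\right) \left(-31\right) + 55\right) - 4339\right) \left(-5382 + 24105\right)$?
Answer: $43606306$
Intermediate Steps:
$-37007 - \left(\left(\left(-63\right) \left(-31\right) + 55\right) - 4339\right) \left(-5382 + 24105\right) = -37007 - \left(\left(1953 + 55\right) - 4339\right) 18723 = -37007 - \left(2008 - 4339\right) 18723 = -37007 - \left(-2331\right) 18723 = -37007 - -43643313 = -37007 + 43643313 = 43606306$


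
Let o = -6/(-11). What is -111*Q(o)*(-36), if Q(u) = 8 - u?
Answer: 327672/11 ≈ 29788.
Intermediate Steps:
o = 6/11 (o = -6*(-1/11) = 6/11 ≈ 0.54545)
-111*Q(o)*(-36) = -111*(8 - 1*6/11)*(-36) = -111*(8 - 6/11)*(-36) = -111*82/11*(-36) = -9102/11*(-36) = 327672/11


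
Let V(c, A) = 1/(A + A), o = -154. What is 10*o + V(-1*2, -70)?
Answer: -215601/140 ≈ -1540.0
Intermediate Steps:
V(c, A) = 1/(2*A)
10*o + V(-1*2, -70) = 10*(-154) + (1/2)/(-70) = -1540 + (1/2)*(-1/70) = -1540 - 1/140 = -215601/140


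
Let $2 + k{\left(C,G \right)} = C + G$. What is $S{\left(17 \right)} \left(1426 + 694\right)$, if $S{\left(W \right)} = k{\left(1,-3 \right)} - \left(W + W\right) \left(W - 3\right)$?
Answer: $-1017600$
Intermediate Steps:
$k{\left(C,G \right)} = -2 + C + G$ ($k{\left(C,G \right)} = -2 + \left(C + G\right) = -2 + C + G$)
$S{\left(W \right)} = -4 - 2 W \left(-3 + W\right)$ ($S{\left(W \right)} = \left(-2 + 1 - 3\right) - \left(W + W\right) \left(W - 3\right) = -4 - 2 W \left(-3 + W\right)$)
$S{\left(17 \right)} \left(1426 + 694\right) = \left(-4 - 2 \cdot 17^{2} + 6 \cdot 17\right) \left(1426 + 694\right) = \left(-4 - 578 + 102\right) 2120 = \left(-480\right) 2120 = -1017600$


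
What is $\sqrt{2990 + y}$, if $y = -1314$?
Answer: $2 \sqrt{419} \approx 40.939$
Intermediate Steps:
$\sqrt{2990 + y} = \sqrt{2990 - 1314} = \sqrt{1676} = 2 \sqrt{419}$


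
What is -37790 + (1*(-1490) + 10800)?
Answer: -28480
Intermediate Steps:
-37790 + (1*(-1490) + 10800) = -37790 + (-1490 + 10800) = -37790 + 9310 = -28480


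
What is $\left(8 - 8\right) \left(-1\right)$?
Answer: $0$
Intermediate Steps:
$\left(8 - 8\right) \left(-1\right) = 0 \left(-1\right) = 0$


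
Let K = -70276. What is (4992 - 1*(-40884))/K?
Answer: -11469/17569 ≈ -0.65280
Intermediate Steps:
(4992 - 1*(-40884))/K = (4992 - 1*(-40884))/(-70276) = (4992 + 40884)*(-1/70276) = 45876*(-1/70276) = -11469/17569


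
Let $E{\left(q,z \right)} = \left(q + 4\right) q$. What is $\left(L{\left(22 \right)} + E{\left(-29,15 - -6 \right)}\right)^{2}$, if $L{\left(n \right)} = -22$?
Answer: $494209$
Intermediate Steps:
$E{\left(q,z \right)} = q \left(4 + q\right)$ ($E{\left(q,z \right)} = \left(4 + q\right) q = q \left(4 + q\right)$)
$\left(L{\left(22 \right)} + E{\left(-29,15 - -6 \right)}\right)^{2} = \left(-22 - 29 \left(4 - 29\right)\right)^{2} = \left(-22 - -725\right)^{2} = \left(-22 + 725\right)^{2} = 703^{2} = 494209$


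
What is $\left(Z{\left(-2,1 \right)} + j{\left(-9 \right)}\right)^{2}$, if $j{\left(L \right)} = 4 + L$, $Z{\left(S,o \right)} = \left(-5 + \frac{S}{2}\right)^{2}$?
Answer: $961$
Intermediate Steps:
$Z{\left(S,o \right)} = \left(-5 + \frac{S}{2}\right)^{2}$ ($Z{\left(S,o \right)} = \left(-5 + S \frac{1}{2}\right)^{2} = \left(-5 + \frac{S}{2}\right)^{2}$)
$\left(Z{\left(-2,1 \right)} + j{\left(-9 \right)}\right)^{2} = \left(\frac{\left(-10 - 2\right)^{2}}{4} + \left(4 - 9\right)\right)^{2} = \left(\frac{\left(-12\right)^{2}}{4} - 5\right)^{2} = \left(\frac{1}{4} \cdot 144 - 5\right)^{2} = \left(36 - 5\right)^{2} = 31^{2} = 961$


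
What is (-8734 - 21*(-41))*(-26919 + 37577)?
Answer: -83910434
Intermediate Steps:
(-8734 - 21*(-41))*(-26919 + 37577) = (-8734 + 861)*10658 = -7873*10658 = -83910434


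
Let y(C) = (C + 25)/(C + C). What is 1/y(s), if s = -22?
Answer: -44/3 ≈ -14.667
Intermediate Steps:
y(C) = (25 + C)/(2*C) (y(C) = (25 + C)/((2*C)) = (25 + C)*(1/(2*C)) = (25 + C)/(2*C))
1/y(s) = 1/((½)*(25 - 22)/(-22)) = 1/((½)*(-1/22)*3) = 1/(-3/44) = -44/3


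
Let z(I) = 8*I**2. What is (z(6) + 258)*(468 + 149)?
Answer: 336882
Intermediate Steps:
(z(6) + 258)*(468 + 149) = (8*6**2 + 258)*(468 + 149) = (8*36 + 258)*617 = (288 + 258)*617 = 546*617 = 336882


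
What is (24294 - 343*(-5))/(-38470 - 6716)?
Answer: -26009/45186 ≈ -0.57560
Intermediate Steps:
(24294 - 343*(-5))/(-38470 - 6716) = (24294 + 1715)/(-45186) = 26009*(-1/45186) = -26009/45186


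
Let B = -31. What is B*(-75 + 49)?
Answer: 806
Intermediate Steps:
B*(-75 + 49) = -31*(-75 + 49) = -31*(-26) = 806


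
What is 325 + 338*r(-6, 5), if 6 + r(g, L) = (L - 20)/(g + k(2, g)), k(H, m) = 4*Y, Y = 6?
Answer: -5954/3 ≈ -1984.7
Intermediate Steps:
k(H, m) = 24 (k(H, m) = 4*6 = 24)
r(g, L) = -6 + (-20 + L)/(24 + g) (r(g, L) = -6 + (L - 20)/(g + 24) = -6 + (-20 + L)/(24 + g))
325 + 338*r(-6, 5) = 325 + 338*((-164 + 5 - 6*(-6))/(24 - 6)) = 325 + 338*((-164 + 5 + 36)/18) = 325 + 338*((1/18)*(-123)) = 325 + 338*(-41/6) = 325 - 6929/3 = -5954/3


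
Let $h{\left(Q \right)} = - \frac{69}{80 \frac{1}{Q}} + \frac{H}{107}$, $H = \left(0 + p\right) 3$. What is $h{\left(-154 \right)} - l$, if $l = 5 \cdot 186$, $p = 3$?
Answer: $- \frac{3411549}{4280} \approx -797.09$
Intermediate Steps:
$H = 9$ ($H = \left(0 + 3\right) 3 = 3 \cdot 3 = 9$)
$l = 930$
$h{\left(Q \right)} = \frac{9}{107} - \frac{69 Q}{80}$ ($h{\left(Q \right)} = - \frac{69}{80 \frac{1}{Q}} + \frac{9}{107} = - 69 \frac{Q}{80} + 9 \cdot \frac{1}{107} = - \frac{69 Q}{80} + \frac{9}{107} = \frac{9}{107} - \frac{69 Q}{80}$)
$h{\left(-154 \right)} - l = \left(\frac{9}{107} - - \frac{5313}{40}\right) - 930 = \left(\frac{9}{107} + \frac{5313}{40}\right) - 930 = \frac{568851}{4280} - 930 = - \frac{3411549}{4280}$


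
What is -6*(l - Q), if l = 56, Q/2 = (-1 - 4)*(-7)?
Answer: 84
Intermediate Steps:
Q = 70 (Q = 2*((-1 - 4)*(-7)) = 2*(-5*(-7)) = 2*35 = 70)
-6*(l - Q) = -6*(56 - 1*70) = -6*(56 - 70) = -6*(-14) = 84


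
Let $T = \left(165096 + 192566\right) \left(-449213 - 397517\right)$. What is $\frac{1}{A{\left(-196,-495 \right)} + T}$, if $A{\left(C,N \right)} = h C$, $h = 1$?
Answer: $- \frac{1}{302843145456} \approx -3.302 \cdot 10^{-12}$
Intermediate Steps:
$A{\left(C,N \right)} = C$ ($A{\left(C,N \right)} = 1 C = C$)
$T = -302843145260$ ($T = 357662 \left(-846730\right) = -302843145260$)
$\frac{1}{A{\left(-196,-495 \right)} + T} = \frac{1}{-196 - 302843145260} = \frac{1}{-302843145456} = - \frac{1}{302843145456}$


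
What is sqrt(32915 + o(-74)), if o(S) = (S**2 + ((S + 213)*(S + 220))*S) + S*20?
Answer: I*sqrt(1464845) ≈ 1210.3*I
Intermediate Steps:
o(S) = S**2 + 20*S + S*(213 + S)*(220 + S) (o(S) = (S**2 + ((213 + S)*(220 + S))*S) + 20*S = (S**2 + S*(213 + S)*(220 + S)) + 20*S = S**2 + 20*S + S*(213 + S)*(220 + S))
sqrt(32915 + o(-74)) = sqrt(32915 - 74*(46880 + (-74)**2 + 434*(-74))) = sqrt(32915 - 74*(46880 + 5476 - 32116)) = sqrt(32915 - 74*20240) = sqrt(32915 - 1497760) = sqrt(-1464845) = I*sqrt(1464845)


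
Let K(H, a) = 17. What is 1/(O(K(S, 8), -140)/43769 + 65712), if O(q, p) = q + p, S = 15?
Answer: 43769/2876148405 ≈ 1.5218e-5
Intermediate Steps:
O(q, p) = p + q
1/(O(K(S, 8), -140)/43769 + 65712) = 1/((-140 + 17)/43769 + 65712) = 1/(-123*1/43769 + 65712) = 1/(-123/43769 + 65712) = 1/(2876148405/43769) = 43769/2876148405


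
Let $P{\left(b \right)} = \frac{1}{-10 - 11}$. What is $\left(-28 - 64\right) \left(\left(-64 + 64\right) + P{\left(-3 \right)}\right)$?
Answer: $\frac{92}{21} \approx 4.381$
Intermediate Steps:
$P{\left(b \right)} = - \frac{1}{21}$ ($P{\left(b \right)} = \frac{1}{-21} = - \frac{1}{21}$)
$\left(-28 - 64\right) \left(\left(-64 + 64\right) + P{\left(-3 \right)}\right) = \left(-28 - 64\right) \left(\left(-64 + 64\right) - \frac{1}{21}\right) = \left(-28 - 64\right) \left(0 - \frac{1}{21}\right) = \left(-92\right) \left(- \frac{1}{21}\right) = \frac{92}{21}$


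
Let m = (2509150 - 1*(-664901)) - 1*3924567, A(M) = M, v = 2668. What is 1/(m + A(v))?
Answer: -1/747848 ≈ -1.3372e-6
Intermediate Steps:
m = -750516 (m = (2509150 + 664901) - 3924567 = 3174051 - 3924567 = -750516)
1/(m + A(v)) = 1/(-750516 + 2668) = 1/(-747848) = -1/747848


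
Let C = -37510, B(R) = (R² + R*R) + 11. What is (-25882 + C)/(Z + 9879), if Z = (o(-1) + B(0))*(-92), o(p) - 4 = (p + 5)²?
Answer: -63392/7027 ≈ -9.0212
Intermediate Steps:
B(R) = 11 + 2*R² (B(R) = (R² + R²) + 11 = 2*R² + 11 = 11 + 2*R²)
o(p) = 4 + (5 + p)² (o(p) = 4 + (p + 5)² = 4 + (5 + p)²)
Z = -2852 (Z = ((4 + (5 - 1)²) + (11 + 2*0²))*(-92) = ((4 + 4²) + (11 + 2*0))*(-92) = ((4 + 16) + (11 + 0))*(-92) = (20 + 11)*(-92) = 31*(-92) = -2852)
(-25882 + C)/(Z + 9879) = (-25882 - 37510)/(-2852 + 9879) = -63392/7027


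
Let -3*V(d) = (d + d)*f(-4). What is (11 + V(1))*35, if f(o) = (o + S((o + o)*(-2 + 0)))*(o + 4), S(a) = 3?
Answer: 385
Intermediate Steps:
f(o) = (3 + o)*(4 + o) (f(o) = (o + 3)*(o + 4) = (3 + o)*(4 + o))
V(d) = 0 (V(d) = -(d + d)*(12 + (-4)**2 + 7*(-4))/3 = -2*d*(12 + 16 - 28)/3 = -2*d*0/3 = -1/3*0 = 0)
(11 + V(1))*35 = (11 + 0)*35 = 11*35 = 385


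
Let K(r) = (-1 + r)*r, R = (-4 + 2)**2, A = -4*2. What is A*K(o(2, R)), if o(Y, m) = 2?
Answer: -16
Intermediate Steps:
A = -8
R = 4 (R = (-2)**2 = 4)
K(r) = r*(-1 + r)
A*K(o(2, R)) = -16*(-1 + 2) = -16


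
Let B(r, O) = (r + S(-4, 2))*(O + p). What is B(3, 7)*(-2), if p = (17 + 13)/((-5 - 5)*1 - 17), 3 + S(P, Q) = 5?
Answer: -530/9 ≈ -58.889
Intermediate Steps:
S(P, Q) = 2 (S(P, Q) = -3 + 5 = 2)
p = -10/9 (p = 30/(-10*1 - 17) = 30/(-10 - 17) = 30/(-27) = 30*(-1/27) = -10/9 ≈ -1.1111)
B(r, O) = (2 + r)*(-10/9 + O) (B(r, O) = (r + 2)*(O - 10/9) = (2 + r)*(-10/9 + O))
B(3, 7)*(-2) = (-20/9 + 2*7 - 10/9*3 + 7*3)*(-2) = (-20/9 + 14 - 10/3 + 21)*(-2) = (265/9)*(-2) = -530/9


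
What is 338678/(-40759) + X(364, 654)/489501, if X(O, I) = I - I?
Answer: -338678/40759 ≈ -8.3093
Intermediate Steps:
X(O, I) = 0
338678/(-40759) + X(364, 654)/489501 = 338678/(-40759) + 0/489501 = 338678*(-1/40759) + 0*(1/489501) = -338678/40759 + 0 = -338678/40759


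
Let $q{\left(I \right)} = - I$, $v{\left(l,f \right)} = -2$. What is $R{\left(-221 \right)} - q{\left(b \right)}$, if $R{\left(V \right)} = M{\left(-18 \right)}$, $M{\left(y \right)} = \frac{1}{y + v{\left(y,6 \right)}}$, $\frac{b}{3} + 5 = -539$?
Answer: $- \frac{32641}{20} \approx -1632.1$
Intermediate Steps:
$b = -1632$ ($b = -15 + 3 \left(-539\right) = -15 - 1617 = -1632$)
$M{\left(y \right)} = \frac{1}{-2 + y}$ ($M{\left(y \right)} = \frac{1}{y - 2} = \frac{1}{-2 + y}$)
$R{\left(V \right)} = - \frac{1}{20}$ ($R{\left(V \right)} = \frac{1}{-2 - 18} = \frac{1}{-20} = - \frac{1}{20}$)
$R{\left(-221 \right)} - q{\left(b \right)} = - \frac{1}{20} - \left(-1\right) \left(-1632\right) = - \frac{1}{20} - 1632 = - \frac{32641}{20}$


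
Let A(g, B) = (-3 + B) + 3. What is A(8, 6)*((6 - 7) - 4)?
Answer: -30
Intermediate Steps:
A(g, B) = B
A(8, 6)*((6 - 7) - 4) = 6*((6 - 7) - 4) = 6*(-1 - 4) = 6*(-5) = -30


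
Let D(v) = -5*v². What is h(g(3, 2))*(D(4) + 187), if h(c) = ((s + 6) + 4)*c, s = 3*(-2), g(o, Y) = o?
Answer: 1284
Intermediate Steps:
s = -6
h(c) = 4*c (h(c) = ((-6 + 6) + 4)*c = (0 + 4)*c = 4*c)
h(g(3, 2))*(D(4) + 187) = (4*3)*(-5*4² + 187) = 12*(-5*16 + 187) = 12*(-80 + 187) = 12*107 = 1284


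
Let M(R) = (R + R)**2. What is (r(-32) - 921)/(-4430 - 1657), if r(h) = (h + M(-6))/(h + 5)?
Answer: 24979/164349 ≈ 0.15199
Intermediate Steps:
M(R) = 4*R**2 (M(R) = (2*R)**2 = 4*R**2)
r(h) = (144 + h)/(5 + h) (r(h) = (h + 4*(-6)**2)/(h + 5) = (h + 4*36)/(5 + h) = (h + 144)/(5 + h) = (144 + h)/(5 + h))
(r(-32) - 921)/(-4430 - 1657) = ((144 - 32)/(5 - 32) - 921)/(-4430 - 1657) = (112/(-27) - 921)/(-6087) = (-1/27*112 - 921)*(-1/6087) = (-112/27 - 921)*(-1/6087) = -24979/27*(-1/6087) = 24979/164349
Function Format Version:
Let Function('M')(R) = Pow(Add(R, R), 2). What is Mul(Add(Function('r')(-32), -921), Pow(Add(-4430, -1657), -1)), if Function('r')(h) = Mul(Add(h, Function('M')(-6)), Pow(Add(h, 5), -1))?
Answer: Rational(24979, 164349) ≈ 0.15199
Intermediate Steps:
Function('M')(R) = Mul(4, Pow(R, 2)) (Function('M')(R) = Pow(Mul(2, R), 2) = Mul(4, Pow(R, 2)))
Function('r')(h) = Mul(Pow(Add(5, h), -1), Add(144, h)) (Function('r')(h) = Mul(Add(h, Mul(4, Pow(-6, 2))), Pow(Add(h, 5), -1)) = Mul(Add(h, Mul(4, 36)), Pow(Add(5, h), -1)) = Mul(Add(h, 144), Pow(Add(5, h), -1)) = Mul(Add(144, h), Pow(Add(5, h), -1)) = Mul(Pow(Add(5, h), -1), Add(144, h)))
Mul(Add(Function('r')(-32), -921), Pow(Add(-4430, -1657), -1)) = Mul(Add(Mul(Pow(Add(5, -32), -1), Add(144, -32)), -921), Pow(Add(-4430, -1657), -1)) = Mul(Add(Mul(Pow(-27, -1), 112), -921), Pow(-6087, -1)) = Mul(Add(Mul(Rational(-1, 27), 112), -921), Rational(-1, 6087)) = Mul(Add(Rational(-112, 27), -921), Rational(-1, 6087)) = Mul(Rational(-24979, 27), Rational(-1, 6087)) = Rational(24979, 164349)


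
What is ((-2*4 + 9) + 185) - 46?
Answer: 140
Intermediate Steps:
((-2*4 + 9) + 185) - 46 = ((-8 + 9) + 185) - 46 = (1 + 185) - 46 = 186 - 46 = 140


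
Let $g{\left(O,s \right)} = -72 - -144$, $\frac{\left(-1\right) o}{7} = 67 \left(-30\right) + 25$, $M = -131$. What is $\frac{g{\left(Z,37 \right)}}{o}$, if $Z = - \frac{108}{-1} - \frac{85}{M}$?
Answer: $\frac{72}{13895} \approx 0.0051817$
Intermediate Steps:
$o = 13895$ ($o = - 7 \left(67 \left(-30\right) + 25\right) = - 7 \left(-2010 + 25\right) = \left(-7\right) \left(-1985\right) = 13895$)
$Z = \frac{14233}{131}$ ($Z = - \frac{108}{-1} - \frac{85}{-131} = \left(-108\right) \left(-1\right) - - \frac{85}{131} = 108 + \frac{85}{131} = \frac{14233}{131} \approx 108.65$)
$g{\left(O,s \right)} = 72$ ($g{\left(O,s \right)} = -72 + 144 = 72$)
$\frac{g{\left(Z,37 \right)}}{o} = \frac{72}{13895}$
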